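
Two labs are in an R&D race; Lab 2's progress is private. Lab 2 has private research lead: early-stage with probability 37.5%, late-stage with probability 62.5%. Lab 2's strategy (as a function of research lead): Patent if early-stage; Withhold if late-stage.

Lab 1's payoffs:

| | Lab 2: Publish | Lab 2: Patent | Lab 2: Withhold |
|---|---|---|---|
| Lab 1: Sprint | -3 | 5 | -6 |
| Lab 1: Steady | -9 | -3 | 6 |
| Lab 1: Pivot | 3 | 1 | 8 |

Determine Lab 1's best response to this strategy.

Compute Lab 1's expected payoff for each action, taking the expectation over Lab 2's type.
E[Sprint] = 0.375·(5) + 0.625·(-6) = -1.875
E[Steady] = 0.375·(-3) + 0.625·(6) = 2.625
E[Pivot] = 0.375·(1) + 0.625·(8) = 5.375
Best response: Pivot (5.375 is the largest).

Pivot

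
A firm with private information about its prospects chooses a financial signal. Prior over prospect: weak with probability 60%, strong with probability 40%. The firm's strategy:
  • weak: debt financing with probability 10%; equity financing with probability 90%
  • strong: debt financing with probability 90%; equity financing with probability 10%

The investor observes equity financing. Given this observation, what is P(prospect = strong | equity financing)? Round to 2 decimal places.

P(equity financing) = 0.6·0.9 + 0.4·0.1 = 0.58
P(strong | equity financing) = (0.4·0.1) / 0.58 = 0.04 / 0.58 = 0.0689655

0.07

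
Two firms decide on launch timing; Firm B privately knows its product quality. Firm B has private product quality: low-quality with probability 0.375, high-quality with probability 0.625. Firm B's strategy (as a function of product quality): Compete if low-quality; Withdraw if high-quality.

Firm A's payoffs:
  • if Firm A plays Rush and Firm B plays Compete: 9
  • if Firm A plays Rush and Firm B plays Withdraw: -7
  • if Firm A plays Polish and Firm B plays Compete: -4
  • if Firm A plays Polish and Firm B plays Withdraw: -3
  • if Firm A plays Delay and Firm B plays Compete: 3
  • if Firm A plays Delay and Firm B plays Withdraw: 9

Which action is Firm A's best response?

Delay

E[Rush] = 0.375·(9) + 0.625·(-7) = -1
E[Polish] = 0.375·(-4) + 0.625·(-3) = -3.375
E[Delay] = 0.375·(3) + 0.625·(9) = 6.75
Best response: Delay (6.75 is the largest).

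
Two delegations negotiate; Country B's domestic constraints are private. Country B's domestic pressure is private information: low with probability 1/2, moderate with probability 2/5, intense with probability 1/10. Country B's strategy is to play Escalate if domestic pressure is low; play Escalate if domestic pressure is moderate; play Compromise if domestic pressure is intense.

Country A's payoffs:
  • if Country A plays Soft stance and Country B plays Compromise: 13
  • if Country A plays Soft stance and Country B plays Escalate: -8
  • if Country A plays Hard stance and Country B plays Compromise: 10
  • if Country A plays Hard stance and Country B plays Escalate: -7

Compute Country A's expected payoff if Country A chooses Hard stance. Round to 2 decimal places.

-5.30

E[Hard stance] = 1/2·(-7) + 2/5·(-7) + 1/10·10 = (-7/2) + (-14/5) + 1 = -53/10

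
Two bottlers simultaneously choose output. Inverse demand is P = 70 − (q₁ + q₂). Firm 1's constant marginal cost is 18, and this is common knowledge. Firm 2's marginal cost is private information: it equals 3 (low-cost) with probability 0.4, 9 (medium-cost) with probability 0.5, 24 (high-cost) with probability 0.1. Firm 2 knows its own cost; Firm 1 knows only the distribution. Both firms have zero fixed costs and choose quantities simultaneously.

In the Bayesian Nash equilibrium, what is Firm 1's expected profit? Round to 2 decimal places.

196.93

Type-c best response for Firm 2: q₂(c) = (70 − c)/2 − q₁/2.
Firm 1 maximizes expected profit; its first-order condition is 70 − 2q₁ − E[q₂] − 18 = 0.
Substituting E[q₂] and solving: E[c₂] = 8.1, so q₁ = (70 − 2·18 + 8.1)/3 = 14.0333.
E[P] = 70 − (q₁ + E[q₂]) = 32.0333; Firm 1's expected profit = (E[P] − 18)·q₁ = (32.0333 − 18)·14.0333 = 196.934.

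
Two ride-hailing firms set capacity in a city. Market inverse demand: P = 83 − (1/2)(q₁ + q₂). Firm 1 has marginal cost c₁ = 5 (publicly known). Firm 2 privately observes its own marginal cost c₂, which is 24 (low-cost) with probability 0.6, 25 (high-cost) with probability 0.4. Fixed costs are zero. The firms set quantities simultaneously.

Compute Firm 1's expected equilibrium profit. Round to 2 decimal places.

Type-c best response for Firm 2: q₂(c) = (83 − c) − q₁/2.
Firm 1 maximizes expected profit; its first-order condition is 83 − q₁ − (1/2)E[q₂] − 5 = 0.
Substituting E[q₂] and solving: E[c₂] = 24.4, so q₁ = (83 − 2·5 + 24.4)/(3/2) = 64.9333.
E[P] = 83 − (1/2)·(q₁ + E[q₂]) = 37.4667; Firm 1's expected profit = (E[P] − 5)·q₁ = (37.4667 − 5)·64.9333 = 2108.17.

2108.17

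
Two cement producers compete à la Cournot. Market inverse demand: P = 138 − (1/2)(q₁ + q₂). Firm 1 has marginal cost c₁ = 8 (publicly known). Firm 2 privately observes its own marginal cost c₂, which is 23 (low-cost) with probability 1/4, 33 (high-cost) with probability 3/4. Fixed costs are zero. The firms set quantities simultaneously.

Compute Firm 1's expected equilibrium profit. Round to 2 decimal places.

Type-c best response for Firm 2: q₂(c) = (138 − c) − q₁/2.
Firm 1 maximizes expected profit; its first-order condition is 138 − q₁ − (1/2)E[q₂] − 8 = 0.
Substituting E[q₂] and solving: E[c₂] = 30.5, so q₁ = (138 − 2·8 + 30.5)/(3/2) = 101.667.
E[P] = 138 − (1/2)·(q₁ + E[q₂]) = 58.8333; Firm 1's expected profit = (E[P] − 8)·q₁ = (58.8333 − 8)·101.667 = 5168.06.

5168.06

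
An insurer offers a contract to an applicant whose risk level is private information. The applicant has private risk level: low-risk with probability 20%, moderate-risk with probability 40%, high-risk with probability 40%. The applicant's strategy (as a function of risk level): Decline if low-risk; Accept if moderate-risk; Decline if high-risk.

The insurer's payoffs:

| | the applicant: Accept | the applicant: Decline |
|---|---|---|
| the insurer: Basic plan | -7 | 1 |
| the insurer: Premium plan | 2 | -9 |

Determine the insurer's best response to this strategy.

Basic plan

Compute the insurer's expected payoff for each action, taking the expectation over the applicant's type.
E[Basic plan] = 0.2·(1) + 0.4·(-7) + 0.4·(1) = -2.2
E[Premium plan] = 0.2·(-9) + 0.4·(2) + 0.4·(-9) = -4.6
Best response: Basic plan (-2.2 is the largest).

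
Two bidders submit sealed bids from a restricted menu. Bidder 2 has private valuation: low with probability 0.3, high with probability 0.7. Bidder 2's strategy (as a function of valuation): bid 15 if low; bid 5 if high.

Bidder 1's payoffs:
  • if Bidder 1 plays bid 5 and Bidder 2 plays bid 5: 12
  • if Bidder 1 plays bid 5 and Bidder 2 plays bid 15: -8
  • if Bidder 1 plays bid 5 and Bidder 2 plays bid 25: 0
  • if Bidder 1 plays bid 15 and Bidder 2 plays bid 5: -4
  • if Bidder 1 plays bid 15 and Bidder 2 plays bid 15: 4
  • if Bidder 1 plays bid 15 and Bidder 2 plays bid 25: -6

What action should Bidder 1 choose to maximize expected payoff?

E[bid 5] = 0.3·(-8) + 0.7·(12) = 6
E[bid 15] = 0.3·(4) + 0.7·(-4) = -1.6
Best response: bid 5 (6 is the largest).

bid 5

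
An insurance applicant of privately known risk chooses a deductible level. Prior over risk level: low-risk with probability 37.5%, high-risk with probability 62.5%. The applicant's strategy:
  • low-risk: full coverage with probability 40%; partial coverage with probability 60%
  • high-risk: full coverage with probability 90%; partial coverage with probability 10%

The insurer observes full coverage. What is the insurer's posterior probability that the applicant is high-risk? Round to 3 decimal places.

P(full coverage) = 0.375·0.4 + 0.625·0.9 = 0.7125
P(high-risk | full coverage) = (0.625·0.9) / 0.7125 = 0.5625 / 0.7125 = 0.789474

0.789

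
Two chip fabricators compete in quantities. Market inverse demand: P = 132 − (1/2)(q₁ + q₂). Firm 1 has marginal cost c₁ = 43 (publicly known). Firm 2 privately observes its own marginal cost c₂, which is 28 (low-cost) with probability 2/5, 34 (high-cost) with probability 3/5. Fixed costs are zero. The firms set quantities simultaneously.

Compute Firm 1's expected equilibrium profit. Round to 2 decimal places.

Firm 2 with cost c maximizes (132 − (1/2)(q₁+q₂) − c)·q₂, giving q₂(c) = (132 − c − (1/2)q₁).
E[c₂] = 2/5·28 + 3/5·34 = 31.6
Firm 1's FOC against E[q₂] yields q₁ = (132 − 2·43 + E[c₂])/(3/2) = (132 − 86 + 31.6)/(3/2) = 51.7333.
E[P] = 132 − (1/2)·(q₁ + E[q₂]) = 68.8667; Firm 1's expected profit = (E[P] − 43)·q₁ = (68.8667 − 43)·51.7333 = 1338.17.

1338.17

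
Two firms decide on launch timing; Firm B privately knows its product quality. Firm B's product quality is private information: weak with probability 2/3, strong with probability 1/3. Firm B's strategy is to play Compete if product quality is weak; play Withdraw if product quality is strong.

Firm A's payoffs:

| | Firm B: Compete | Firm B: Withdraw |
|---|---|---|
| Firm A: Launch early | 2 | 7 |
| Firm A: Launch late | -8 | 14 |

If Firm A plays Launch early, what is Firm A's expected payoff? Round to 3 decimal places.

3.667

Take the expectation over Firm B's product quality, weighting each type's action by its prior probability.
E[Launch early] = 2/3·2 + 1/3·7 = 4/3 + 7/3 = 11/3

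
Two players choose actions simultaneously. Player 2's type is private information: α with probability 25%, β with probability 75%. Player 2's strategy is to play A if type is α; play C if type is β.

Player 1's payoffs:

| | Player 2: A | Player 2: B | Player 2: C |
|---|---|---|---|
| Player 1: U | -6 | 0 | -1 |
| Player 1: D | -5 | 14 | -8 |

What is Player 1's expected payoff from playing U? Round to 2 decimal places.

-2.25

E[U] = 0.25·(-6) + 0.75·(-1) = (-1.5) + (-0.75) = -2.25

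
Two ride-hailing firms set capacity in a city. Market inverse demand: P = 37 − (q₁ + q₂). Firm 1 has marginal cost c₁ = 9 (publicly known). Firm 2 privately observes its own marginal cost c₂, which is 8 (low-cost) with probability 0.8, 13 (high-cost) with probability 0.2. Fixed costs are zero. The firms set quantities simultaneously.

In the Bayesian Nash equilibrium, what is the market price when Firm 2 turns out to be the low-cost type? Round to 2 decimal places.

Each type of Firm 2 best-responds to q₁; Firm 1 best-responds to the expected q₂ over Firm 2's types.
Firm 2 with cost c maximizes (37 − (q₁+q₂) − c)·q₂, giving q₂(c) = (37 − c − q₁)/2.
E[c₂] = 0.8·8 + 0.2·13 = 9
Firm 1's FOC against E[q₂] yields q₁ = (37 − 2·9 + E[c₂])/3 = (37 − 18 + 9)/3 = 9.33333.
q₂(low-cost) = 9.83333, so P = 37 − (9.33333 + 9.83333) = 17.8333.

17.83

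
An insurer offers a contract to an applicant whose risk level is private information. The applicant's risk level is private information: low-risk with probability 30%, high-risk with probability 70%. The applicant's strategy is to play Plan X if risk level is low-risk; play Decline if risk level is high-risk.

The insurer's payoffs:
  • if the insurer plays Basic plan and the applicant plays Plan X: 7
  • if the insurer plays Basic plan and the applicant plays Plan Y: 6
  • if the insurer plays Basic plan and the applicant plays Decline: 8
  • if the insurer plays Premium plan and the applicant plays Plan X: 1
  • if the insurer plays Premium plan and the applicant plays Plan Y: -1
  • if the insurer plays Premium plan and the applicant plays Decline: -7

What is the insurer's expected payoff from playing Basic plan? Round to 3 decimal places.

E[Basic plan] = 0.3·7 + 0.7·8 = 2.1 + 5.6 = 7.7

7.700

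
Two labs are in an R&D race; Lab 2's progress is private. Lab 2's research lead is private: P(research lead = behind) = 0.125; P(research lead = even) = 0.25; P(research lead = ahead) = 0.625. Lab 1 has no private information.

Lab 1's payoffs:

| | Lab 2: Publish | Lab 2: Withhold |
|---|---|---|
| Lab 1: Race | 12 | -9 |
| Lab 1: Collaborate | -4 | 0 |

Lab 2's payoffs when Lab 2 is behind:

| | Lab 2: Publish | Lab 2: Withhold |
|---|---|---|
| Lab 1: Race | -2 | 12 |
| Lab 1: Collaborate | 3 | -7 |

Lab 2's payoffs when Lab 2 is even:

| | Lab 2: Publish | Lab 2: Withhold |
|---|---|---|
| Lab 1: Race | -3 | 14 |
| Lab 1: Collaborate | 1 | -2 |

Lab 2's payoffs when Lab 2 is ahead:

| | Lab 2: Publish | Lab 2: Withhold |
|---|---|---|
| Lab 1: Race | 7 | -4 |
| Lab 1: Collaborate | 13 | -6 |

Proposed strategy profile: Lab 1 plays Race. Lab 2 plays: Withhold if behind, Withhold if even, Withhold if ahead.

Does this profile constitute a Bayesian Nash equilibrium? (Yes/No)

Lab 1 plays Race: E[Race] = 0.125·(-9) + 0.25·(-9) + 0.625·(-9) = -9; E[Collaborate] = 0. Not best-responding. ✗
Lab 2 (research lead behind), facing Race: Publish gives -2, Withhold gives 12. Proposed Withhold is best. ✓
Lab 2 (research lead even), facing Race: Publish gives -3, Withhold gives 14. Proposed Withhold is best. ✓
Lab 2 (research lead ahead), facing Race: Publish gives 7, Withhold gives -4. Proposed Withhold is not best — profitable deviation exists. ✗

No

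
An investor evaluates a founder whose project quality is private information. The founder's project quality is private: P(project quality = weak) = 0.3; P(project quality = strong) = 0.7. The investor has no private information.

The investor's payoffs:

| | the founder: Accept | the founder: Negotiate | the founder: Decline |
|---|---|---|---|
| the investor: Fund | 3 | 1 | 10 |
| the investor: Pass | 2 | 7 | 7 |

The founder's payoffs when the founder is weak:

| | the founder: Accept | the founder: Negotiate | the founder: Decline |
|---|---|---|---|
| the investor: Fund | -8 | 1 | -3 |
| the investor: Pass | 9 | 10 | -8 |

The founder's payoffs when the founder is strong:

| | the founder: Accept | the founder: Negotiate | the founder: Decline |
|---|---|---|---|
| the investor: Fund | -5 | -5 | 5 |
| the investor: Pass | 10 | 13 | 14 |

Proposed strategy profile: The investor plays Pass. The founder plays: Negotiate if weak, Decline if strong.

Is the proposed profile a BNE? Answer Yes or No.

No

The investor plays Pass: E[Pass] = 0.3·(7) + 0.7·(7) = 7; E[Fund] = 7.3. Not best-responding. ✗
The founder (project quality weak), facing Pass: Accept gives 9, Negotiate gives 10, Decline gives -8. Proposed Negotiate is best. ✓
The founder (project quality strong), facing Pass: Accept gives 10, Negotiate gives 13, Decline gives 14. Proposed Decline is best. ✓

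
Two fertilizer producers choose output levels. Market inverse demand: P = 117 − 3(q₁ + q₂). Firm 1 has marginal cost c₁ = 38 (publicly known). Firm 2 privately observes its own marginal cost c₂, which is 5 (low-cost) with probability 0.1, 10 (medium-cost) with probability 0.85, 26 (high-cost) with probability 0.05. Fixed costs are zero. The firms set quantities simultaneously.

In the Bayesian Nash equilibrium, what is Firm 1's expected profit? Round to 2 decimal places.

Type-c best response for Firm 2: q₂(c) = (117 − c)/6 − q₁/2.
Firm 1 maximizes expected profit; its first-order condition is 117 − 6q₁ − 3E[q₂] − 38 = 0.
Substituting E[q₂] and solving: E[c₂] = 10.3, so q₁ = (117 − 2·38 + 10.3)/9 = 5.7.
E[P] = 117 − 3·(q₁ + E[q₂]) = 55.1; Firm 1's expected profit = (E[P] − 38)·q₁ = (55.1 − 38)·5.7 = 97.47.

97.47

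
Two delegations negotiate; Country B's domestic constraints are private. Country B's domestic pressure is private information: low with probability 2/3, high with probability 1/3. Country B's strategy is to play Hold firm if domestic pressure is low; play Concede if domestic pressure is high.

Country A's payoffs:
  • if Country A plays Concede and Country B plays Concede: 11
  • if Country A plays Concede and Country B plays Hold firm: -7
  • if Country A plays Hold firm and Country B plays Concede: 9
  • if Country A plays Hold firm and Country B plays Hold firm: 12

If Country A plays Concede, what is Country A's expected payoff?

-1

Take the expectation over Country B's domestic pressure, weighting each type's action by its prior probability.
E[Concede] = 2/3·(-7) + 1/3·11 = (-14/3) + 11/3 = -1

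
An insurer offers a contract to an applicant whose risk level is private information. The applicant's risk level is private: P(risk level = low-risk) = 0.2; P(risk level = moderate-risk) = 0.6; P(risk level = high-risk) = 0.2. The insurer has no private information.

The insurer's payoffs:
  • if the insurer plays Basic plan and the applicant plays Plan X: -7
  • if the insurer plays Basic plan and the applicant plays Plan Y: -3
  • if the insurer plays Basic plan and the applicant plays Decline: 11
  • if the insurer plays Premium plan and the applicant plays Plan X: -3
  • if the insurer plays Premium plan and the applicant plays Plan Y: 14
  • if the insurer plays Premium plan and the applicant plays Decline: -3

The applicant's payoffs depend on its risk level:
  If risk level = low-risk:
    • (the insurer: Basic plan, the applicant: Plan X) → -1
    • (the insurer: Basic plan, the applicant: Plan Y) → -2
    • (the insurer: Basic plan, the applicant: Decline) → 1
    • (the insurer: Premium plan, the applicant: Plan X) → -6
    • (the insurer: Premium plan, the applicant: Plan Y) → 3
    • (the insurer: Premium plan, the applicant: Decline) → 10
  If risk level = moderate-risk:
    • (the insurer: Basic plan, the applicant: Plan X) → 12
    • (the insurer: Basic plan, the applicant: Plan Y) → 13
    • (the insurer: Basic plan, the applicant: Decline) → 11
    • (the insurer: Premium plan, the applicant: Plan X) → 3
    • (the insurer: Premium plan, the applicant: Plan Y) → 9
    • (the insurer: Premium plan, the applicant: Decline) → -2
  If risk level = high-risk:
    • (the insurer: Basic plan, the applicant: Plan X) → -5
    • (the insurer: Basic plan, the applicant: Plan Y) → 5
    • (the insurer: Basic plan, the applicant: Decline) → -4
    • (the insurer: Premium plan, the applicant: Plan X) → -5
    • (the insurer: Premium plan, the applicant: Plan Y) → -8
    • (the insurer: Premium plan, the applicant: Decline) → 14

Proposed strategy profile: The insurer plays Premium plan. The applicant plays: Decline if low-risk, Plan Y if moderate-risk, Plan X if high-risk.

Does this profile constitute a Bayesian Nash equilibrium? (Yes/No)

A profile is a BNE iff every type of every player is best-responding given beliefs about the other side.
The insurer plays Premium plan: E[Premium plan] = 0.2·(-3) + 0.6·(14) + 0.2·(-3) = 7.2; E[Basic plan] = -1. Best-responding. ✓
The applicant (risk level low-risk), facing Premium plan: Plan X gives -6, Plan Y gives 3, Decline gives 10. Proposed Decline is best. ✓
The applicant (risk level moderate-risk), facing Premium plan: Plan X gives 3, Plan Y gives 9, Decline gives -2. Proposed Plan Y is best. ✓
The applicant (risk level high-risk), facing Premium plan: Plan X gives -5, Plan Y gives -8, Decline gives 14. Proposed Plan X is not best — profitable deviation exists. ✗

No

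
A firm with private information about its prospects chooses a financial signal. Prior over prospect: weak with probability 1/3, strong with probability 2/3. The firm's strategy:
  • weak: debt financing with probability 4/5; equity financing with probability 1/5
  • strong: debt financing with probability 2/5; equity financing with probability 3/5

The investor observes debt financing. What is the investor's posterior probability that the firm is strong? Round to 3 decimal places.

0.500

P(debt financing) = (1/3)·(4/5) + (2/3)·(2/5) = 8/15
P(strong | debt financing) = ((2/3)·(2/5)) / (8/15) = (4/15) / (8/15) = 1/2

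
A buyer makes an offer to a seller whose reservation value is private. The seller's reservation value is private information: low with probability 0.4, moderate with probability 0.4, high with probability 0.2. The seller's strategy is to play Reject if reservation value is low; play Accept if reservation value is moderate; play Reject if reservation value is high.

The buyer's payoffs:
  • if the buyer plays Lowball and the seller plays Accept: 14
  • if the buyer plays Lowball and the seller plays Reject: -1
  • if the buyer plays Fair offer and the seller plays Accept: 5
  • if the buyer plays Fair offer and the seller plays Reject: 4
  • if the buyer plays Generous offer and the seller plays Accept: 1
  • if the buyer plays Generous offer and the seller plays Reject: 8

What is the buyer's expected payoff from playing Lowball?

5

E[Lowball] = 0.4·(-1) + 0.4·14 + 0.2·(-1) = (-0.4) + 5.6 + (-0.2) = 5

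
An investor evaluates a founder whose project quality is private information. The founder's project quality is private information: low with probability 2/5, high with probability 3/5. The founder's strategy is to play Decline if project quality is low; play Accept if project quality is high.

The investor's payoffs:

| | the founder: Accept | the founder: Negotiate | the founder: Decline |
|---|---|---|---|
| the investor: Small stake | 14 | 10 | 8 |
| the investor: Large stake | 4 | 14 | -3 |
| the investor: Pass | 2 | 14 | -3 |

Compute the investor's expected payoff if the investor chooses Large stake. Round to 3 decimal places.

E[Large stake] = 2/5·(-3) + 3/5·4 = (-6/5) + 12/5 = 6/5

1.200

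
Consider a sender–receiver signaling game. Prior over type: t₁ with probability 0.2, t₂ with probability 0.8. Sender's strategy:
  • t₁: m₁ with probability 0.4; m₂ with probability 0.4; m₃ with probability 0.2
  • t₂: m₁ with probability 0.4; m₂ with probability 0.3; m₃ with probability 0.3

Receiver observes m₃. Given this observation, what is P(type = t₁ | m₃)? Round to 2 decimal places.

0.14

P(m₃) = 0.2·0.2 + 0.8·0.3 = 0.28
P(t₁ | m₃) = (0.2·0.2) / 0.28 = 0.04 / 0.28 = 0.142857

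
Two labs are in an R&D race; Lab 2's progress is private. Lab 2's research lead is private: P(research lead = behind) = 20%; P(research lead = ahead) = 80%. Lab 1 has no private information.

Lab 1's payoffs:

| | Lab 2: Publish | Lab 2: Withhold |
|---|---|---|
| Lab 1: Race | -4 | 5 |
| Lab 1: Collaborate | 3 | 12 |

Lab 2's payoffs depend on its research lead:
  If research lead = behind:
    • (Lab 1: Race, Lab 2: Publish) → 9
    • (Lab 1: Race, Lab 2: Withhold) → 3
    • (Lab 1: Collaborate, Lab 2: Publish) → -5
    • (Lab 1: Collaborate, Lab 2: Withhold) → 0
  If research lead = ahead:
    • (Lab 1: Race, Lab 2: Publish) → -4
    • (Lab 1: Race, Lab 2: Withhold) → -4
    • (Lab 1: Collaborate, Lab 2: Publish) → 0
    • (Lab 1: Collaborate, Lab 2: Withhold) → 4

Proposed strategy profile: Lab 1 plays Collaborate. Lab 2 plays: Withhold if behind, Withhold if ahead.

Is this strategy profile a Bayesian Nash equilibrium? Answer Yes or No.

Lab 1 plays Collaborate: E[Collaborate] = 0.2·(12) + 0.8·(12) = 12; E[Race] = 5. Best-responding. ✓
Lab 2 (research lead behind), facing Collaborate: Publish gives -5, Withhold gives 0. Proposed Withhold is best. ✓
Lab 2 (research lead ahead), facing Collaborate: Publish gives 0, Withhold gives 4. Proposed Withhold is best. ✓

Yes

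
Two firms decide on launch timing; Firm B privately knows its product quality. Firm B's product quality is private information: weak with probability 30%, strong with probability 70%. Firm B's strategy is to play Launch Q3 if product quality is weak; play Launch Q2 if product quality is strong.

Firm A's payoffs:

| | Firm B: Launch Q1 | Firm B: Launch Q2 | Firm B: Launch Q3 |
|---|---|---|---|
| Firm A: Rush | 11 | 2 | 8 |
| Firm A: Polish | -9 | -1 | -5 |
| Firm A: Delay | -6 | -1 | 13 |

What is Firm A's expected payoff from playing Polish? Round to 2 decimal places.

E[Polish] = 0.3·(-5) + 0.7·(-1) = (-1.5) + (-0.7) = -2.2

-2.20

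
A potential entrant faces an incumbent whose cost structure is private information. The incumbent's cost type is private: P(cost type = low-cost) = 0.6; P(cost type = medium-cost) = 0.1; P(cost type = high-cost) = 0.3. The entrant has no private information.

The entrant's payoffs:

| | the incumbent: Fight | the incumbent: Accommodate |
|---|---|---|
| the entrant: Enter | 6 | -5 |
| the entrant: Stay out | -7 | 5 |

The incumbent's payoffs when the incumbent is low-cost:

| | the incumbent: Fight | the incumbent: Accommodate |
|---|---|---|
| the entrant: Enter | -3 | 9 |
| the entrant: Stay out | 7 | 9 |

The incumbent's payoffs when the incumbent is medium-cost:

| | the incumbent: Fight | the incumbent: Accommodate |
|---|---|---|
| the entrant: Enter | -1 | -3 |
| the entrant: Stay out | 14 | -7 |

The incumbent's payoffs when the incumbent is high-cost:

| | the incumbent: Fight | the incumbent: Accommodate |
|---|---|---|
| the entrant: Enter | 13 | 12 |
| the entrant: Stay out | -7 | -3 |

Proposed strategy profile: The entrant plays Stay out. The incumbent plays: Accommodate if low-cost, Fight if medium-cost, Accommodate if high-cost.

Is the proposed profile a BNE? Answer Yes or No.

The entrant plays Stay out: E[Stay out] = 0.6·(5) + 0.1·(-7) + 0.3·(5) = 3.8; E[Enter] = -3.9. Best-responding. ✓
The incumbent (cost type low-cost), facing Stay out: Fight gives 7, Accommodate gives 9. Proposed Accommodate is best. ✓
The incumbent (cost type medium-cost), facing Stay out: Fight gives 14, Accommodate gives -7. Proposed Fight is best. ✓
The incumbent (cost type high-cost), facing Stay out: Fight gives -7, Accommodate gives -3. Proposed Accommodate is best. ✓

Yes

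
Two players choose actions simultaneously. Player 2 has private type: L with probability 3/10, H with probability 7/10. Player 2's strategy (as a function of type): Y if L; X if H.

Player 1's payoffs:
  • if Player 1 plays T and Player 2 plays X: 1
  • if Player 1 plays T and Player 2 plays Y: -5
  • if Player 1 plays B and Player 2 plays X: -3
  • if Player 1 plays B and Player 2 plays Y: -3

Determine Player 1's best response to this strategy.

T

E[T] = 3/10·(-5) + 7/10·(1) = -4/5
E[B] = 3/10·(-3) + 7/10·(-3) = -3
Best response: T (-4/5 is the largest).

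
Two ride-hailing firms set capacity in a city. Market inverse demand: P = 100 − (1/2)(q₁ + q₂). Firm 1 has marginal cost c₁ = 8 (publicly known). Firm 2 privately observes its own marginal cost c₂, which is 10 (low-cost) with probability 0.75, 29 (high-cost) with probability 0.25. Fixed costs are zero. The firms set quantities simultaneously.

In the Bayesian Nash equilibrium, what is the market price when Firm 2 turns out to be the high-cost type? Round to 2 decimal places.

Firm 2 with cost c maximizes (100 − (1/2)(q₁+q₂) − c)·q₂, giving q₂(c) = (100 − c − (1/2)q₁).
E[c₂] = 0.75·10 + 0.25·29 = 14.75
Firm 1's FOC against E[q₂] yields q₁ = (100 − 2·8 + E[c₂])/(3/2) = (100 − 16 + 14.75)/(3/2) = 65.8333.
q₂(high-cost) = 38.0833, so P = 100 − (1/2)·(65.8333 + 38.0833) = 48.0417.

48.04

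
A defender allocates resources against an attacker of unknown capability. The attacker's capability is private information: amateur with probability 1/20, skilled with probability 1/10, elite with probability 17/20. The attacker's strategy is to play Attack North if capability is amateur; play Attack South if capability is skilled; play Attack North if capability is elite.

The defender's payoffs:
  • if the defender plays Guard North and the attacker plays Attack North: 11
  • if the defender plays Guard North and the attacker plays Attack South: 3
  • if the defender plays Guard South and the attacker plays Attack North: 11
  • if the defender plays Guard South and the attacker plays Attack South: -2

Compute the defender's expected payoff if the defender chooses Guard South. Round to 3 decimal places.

9.700

E[Guard South] = 1/20·11 + 1/10·(-2) + 17/20·11 = 11/20 + (-1/5) + 187/20 = 97/10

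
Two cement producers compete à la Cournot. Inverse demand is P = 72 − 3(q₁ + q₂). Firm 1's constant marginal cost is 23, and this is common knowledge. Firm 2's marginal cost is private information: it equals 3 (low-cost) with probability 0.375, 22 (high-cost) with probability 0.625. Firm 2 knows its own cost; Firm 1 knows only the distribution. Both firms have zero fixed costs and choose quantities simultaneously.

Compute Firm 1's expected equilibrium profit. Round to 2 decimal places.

61.88

Firm 2 with cost c maximizes (72 − 3(q₁+q₂) − c)·q₂, giving q₂(c) = (72 − c − 3q₁)/6.
E[c₂] = 0.375·3 + 0.625·22 = 14.875
Firm 1's FOC against E[q₂] yields q₁ = (72 − 2·23 + E[c₂])/9 = (72 − 46 + 14.875)/9 = 4.54167.
E[P] = 72 − 3·(q₁ + E[q₂]) = 36.625; Firm 1's expected profit = (E[P] − 23)·q₁ = (36.625 − 23)·4.54167 = 61.8802.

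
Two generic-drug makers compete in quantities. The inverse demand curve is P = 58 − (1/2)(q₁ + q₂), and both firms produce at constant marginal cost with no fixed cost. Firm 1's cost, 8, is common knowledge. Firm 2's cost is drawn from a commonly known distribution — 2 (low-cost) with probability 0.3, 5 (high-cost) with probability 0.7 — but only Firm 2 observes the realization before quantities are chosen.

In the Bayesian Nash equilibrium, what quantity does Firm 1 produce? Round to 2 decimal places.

30.73

Type-c best response for Firm 2: q₂(c) = (58 − c) − q₁/2.
Firm 1 maximizes expected profit; its first-order condition is 58 − q₁ − (1/2)E[q₂] − 8 = 0.
Substituting E[q₂] and solving: E[c₂] = 4.1, so q₁ = (58 − 2·8 + 4.1)/(3/2) = 30.7333.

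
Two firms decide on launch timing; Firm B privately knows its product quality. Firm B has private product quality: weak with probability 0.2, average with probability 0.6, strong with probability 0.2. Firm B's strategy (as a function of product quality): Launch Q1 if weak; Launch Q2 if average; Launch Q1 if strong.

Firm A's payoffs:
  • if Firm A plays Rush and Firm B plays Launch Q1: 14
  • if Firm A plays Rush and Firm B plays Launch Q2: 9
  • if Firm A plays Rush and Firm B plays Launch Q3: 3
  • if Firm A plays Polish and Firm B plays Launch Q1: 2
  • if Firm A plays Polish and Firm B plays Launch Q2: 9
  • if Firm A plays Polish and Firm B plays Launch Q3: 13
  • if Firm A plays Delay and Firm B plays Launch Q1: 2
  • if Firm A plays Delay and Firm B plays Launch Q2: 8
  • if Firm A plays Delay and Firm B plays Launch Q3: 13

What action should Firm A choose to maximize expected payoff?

Compute Firm A's expected payoff for each action, taking the expectation over Firm B's type.
E[Rush] = 0.2·(14) + 0.6·(9) + 0.2·(14) = 11
E[Polish] = 0.2·(2) + 0.6·(9) + 0.2·(2) = 6.2
E[Delay] = 0.2·(2) + 0.6·(8) + 0.2·(2) = 5.6
Best response: Rush (11 is the largest).

Rush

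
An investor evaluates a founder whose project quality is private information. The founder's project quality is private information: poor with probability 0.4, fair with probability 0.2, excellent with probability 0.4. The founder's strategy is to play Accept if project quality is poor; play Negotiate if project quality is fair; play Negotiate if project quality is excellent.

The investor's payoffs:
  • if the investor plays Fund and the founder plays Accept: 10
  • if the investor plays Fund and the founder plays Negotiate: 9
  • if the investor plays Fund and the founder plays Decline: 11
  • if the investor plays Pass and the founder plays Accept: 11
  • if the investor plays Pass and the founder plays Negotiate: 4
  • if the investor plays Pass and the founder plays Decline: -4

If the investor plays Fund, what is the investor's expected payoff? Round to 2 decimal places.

Take the expectation over the founder's project quality, weighting each type's action by its prior probability.
E[Fund] = 0.4·10 + 0.2·9 + 0.4·9 = 4 + 1.8 + 3.6 = 9.4

9.40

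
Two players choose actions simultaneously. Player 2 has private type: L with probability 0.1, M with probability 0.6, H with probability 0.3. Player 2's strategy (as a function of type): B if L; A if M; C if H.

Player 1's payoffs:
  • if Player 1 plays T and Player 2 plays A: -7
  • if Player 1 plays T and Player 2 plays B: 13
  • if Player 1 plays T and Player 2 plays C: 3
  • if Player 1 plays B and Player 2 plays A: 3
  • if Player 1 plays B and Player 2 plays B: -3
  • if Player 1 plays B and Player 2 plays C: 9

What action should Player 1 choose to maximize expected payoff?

E[T] = 0.1·(13) + 0.6·(-7) + 0.3·(3) = -2
E[B] = 0.1·(-3) + 0.6·(3) + 0.3·(9) = 4.2
Best response: B (4.2 is the largest).

B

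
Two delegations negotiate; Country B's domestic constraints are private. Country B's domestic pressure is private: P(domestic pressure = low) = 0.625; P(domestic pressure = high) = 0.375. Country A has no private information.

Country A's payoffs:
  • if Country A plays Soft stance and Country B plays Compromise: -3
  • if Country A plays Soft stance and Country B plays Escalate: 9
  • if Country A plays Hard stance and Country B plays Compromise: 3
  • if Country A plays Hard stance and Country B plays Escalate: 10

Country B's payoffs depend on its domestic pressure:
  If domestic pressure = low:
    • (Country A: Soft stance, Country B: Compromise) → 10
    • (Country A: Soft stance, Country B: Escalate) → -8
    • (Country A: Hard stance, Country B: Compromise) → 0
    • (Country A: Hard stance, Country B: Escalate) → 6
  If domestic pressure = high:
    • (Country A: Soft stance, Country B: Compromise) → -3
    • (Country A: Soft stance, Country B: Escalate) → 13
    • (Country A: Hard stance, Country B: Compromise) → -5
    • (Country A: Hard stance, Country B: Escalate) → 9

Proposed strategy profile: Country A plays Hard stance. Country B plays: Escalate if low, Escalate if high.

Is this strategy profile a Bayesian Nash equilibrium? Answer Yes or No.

Country A plays Hard stance: E[Hard stance] = 0.625·(10) + 0.375·(10) = 10; E[Soft stance] = 9. Best-responding. ✓
Country B (domestic pressure low), facing Hard stance: Compromise gives 0, Escalate gives 6. Proposed Escalate is best. ✓
Country B (domestic pressure high), facing Hard stance: Compromise gives -5, Escalate gives 9. Proposed Escalate is best. ✓

Yes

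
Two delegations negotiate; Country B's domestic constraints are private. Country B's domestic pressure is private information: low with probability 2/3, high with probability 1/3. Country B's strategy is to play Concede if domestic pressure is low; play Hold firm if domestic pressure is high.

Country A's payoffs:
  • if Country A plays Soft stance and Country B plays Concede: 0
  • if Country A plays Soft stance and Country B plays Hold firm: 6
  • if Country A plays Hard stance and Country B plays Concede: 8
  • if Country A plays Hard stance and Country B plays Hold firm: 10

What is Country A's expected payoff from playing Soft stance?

2

Take the expectation over Country B's domestic pressure, weighting each type's action by its prior probability.
E[Soft stance] = 2/3·0 + 1/3·6 = 0 + 2 = 2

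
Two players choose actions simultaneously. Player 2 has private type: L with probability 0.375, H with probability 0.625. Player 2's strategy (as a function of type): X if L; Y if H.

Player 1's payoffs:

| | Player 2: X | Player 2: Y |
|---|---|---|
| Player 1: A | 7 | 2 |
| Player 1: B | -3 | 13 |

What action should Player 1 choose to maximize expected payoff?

B

Compute Player 1's expected payoff for each action, taking the expectation over Player 2's type.
E[A] = 0.375·(7) + 0.625·(2) = 3.875
E[B] = 0.375·(-3) + 0.625·(13) = 7
Best response: B (7 is the largest).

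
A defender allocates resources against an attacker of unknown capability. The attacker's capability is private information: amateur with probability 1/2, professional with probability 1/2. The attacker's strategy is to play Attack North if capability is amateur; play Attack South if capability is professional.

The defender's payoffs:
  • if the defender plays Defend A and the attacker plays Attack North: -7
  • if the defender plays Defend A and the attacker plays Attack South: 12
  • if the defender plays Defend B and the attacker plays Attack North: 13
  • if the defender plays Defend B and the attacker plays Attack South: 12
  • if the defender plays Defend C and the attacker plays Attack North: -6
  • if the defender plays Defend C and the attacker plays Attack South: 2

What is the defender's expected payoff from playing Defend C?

-2

E[Defend C] = 1/2·(-6) + 1/2·2 = (-3) + 1 = -2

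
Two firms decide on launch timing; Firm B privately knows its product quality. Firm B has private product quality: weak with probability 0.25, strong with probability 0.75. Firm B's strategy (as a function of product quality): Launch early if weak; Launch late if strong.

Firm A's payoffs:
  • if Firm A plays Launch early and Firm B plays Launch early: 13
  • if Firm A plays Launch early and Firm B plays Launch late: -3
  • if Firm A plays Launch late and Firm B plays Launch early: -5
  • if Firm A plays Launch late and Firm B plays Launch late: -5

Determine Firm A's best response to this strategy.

E[Launch early] = 0.25·(13) + 0.75·(-3) = 1
E[Launch late] = 0.25·(-5) + 0.75·(-5) = -5
Best response: Launch early (1 is the largest).

Launch early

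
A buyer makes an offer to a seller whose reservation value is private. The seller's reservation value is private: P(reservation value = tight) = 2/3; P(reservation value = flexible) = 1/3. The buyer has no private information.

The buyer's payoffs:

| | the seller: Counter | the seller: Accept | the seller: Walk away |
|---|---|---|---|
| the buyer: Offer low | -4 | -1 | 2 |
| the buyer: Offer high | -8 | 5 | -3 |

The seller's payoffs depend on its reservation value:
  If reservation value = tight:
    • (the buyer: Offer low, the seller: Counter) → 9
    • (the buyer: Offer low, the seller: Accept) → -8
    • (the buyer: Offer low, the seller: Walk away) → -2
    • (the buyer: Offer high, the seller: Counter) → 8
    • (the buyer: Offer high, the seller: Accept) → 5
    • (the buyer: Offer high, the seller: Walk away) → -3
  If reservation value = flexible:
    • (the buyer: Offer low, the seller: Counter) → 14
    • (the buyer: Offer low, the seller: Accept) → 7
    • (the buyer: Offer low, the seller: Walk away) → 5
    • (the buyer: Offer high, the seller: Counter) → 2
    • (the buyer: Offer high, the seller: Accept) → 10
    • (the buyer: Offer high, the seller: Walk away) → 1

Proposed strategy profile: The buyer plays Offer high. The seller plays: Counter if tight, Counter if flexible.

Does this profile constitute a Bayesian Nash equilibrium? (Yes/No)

No

The buyer plays Offer high: E[Offer high] = 2/3·(-8) + 1/3·(-8) = -8; E[Offer low] = -4. Not best-responding. ✗
The seller (reservation value tight), facing Offer high: Counter gives 8, Accept gives 5, Walk away gives -3. Proposed Counter is best. ✓
The seller (reservation value flexible), facing Offer high: Counter gives 2, Accept gives 10, Walk away gives 1. Proposed Counter is not best — profitable deviation exists. ✗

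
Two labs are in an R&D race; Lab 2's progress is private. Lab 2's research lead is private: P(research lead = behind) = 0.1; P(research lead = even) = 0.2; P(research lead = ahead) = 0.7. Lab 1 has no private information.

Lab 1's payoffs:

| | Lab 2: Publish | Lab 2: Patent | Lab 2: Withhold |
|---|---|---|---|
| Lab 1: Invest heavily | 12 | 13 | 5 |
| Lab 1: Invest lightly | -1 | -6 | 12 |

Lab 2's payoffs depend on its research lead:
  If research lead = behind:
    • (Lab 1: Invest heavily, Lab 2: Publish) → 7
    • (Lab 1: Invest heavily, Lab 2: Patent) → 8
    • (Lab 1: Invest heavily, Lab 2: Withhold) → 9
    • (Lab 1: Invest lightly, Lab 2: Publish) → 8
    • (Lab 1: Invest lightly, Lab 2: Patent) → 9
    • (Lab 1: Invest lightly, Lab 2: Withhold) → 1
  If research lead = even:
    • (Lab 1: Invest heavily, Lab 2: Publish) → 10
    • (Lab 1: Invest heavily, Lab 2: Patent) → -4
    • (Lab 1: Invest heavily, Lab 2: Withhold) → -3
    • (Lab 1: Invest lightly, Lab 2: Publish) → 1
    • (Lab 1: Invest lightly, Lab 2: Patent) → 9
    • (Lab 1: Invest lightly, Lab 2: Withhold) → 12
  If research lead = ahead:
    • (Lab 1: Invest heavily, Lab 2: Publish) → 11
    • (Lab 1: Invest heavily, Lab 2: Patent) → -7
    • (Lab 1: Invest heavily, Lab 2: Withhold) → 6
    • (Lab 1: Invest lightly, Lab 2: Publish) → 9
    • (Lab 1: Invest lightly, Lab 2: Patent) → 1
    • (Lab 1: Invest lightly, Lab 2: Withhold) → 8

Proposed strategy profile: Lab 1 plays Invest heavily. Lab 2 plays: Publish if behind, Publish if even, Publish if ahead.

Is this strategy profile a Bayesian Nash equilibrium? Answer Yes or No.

No

Lab 1 plays Invest heavily: E[Invest heavily] = 0.1·(12) + 0.2·(12) + 0.7·(12) = 12; E[Invest lightly] = -1. Best-responding. ✓
Lab 2 (research lead behind), facing Invest heavily: Publish gives 7, Patent gives 8, Withhold gives 9. Proposed Publish is not best — profitable deviation exists. ✗
Lab 2 (research lead even), facing Invest heavily: Publish gives 10, Patent gives -4, Withhold gives -3. Proposed Publish is best. ✓
Lab 2 (research lead ahead), facing Invest heavily: Publish gives 11, Patent gives -7, Withhold gives 6. Proposed Publish is best. ✓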